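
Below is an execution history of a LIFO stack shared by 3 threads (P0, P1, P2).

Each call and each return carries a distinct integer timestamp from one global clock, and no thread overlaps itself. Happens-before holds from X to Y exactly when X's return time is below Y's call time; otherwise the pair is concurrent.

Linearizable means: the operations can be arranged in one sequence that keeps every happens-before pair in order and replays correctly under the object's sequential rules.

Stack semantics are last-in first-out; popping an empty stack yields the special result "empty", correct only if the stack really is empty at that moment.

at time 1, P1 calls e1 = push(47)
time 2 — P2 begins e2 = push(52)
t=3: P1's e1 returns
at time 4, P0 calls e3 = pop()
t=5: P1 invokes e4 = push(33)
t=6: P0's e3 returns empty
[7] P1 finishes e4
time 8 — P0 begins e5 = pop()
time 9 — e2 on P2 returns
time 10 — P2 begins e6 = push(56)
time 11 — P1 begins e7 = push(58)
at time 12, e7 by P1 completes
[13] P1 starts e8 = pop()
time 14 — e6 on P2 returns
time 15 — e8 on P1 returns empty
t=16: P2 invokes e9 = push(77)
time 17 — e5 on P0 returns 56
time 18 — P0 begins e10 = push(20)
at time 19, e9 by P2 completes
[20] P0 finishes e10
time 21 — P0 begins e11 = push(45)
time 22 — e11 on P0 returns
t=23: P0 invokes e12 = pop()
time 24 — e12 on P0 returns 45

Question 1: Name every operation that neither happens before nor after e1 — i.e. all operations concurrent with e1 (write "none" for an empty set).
e2

e1 spans [1,3]: anything still running between times 1 and 3 counts as concurrent
e2 [2,9]: concurrent
e3 [4,6]: after
e4 [5,7]: after
e5 [8,17]: after
e6 [10,14]: after
e7 [11,12]: after
e8 [13,15]: after
e9 [16,19]: after
e10 [18,20]: after
e11 [21,22]: after
e12 [23,24]: after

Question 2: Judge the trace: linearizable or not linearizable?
not linearizable

already the first 6 events (up to e3's response at time 6) admit no linearization; the first 5 still do
a single order respects real time; the 2 completed LIFO stack operations fail replay along it
including or dropping the 2 pending operations (e2, e4) in any combination fails
take e1, e3 (pending dropped): step 2 already fails, because e3 pop() → empty cannot occur there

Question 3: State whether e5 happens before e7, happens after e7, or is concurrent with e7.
concurrent

e5 spans [8,17], e7 spans [11,12]
the intervals overlap in both directions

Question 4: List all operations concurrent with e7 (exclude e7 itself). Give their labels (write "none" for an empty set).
e5, e6

e7 runs from 11 to 12; window-overlapping ops are concurrent
e1 [1,3]: before
e2 [2,9]: before
e3 [4,6]: before
e4 [5,7]: before
e5 [8,17]: concurrent
e6 [10,14]: concurrent
e8 [13,15]: after
e9 [16,19]: after
e10 [18,20]: after
e11 [21,22]: after
e12 [23,24]: after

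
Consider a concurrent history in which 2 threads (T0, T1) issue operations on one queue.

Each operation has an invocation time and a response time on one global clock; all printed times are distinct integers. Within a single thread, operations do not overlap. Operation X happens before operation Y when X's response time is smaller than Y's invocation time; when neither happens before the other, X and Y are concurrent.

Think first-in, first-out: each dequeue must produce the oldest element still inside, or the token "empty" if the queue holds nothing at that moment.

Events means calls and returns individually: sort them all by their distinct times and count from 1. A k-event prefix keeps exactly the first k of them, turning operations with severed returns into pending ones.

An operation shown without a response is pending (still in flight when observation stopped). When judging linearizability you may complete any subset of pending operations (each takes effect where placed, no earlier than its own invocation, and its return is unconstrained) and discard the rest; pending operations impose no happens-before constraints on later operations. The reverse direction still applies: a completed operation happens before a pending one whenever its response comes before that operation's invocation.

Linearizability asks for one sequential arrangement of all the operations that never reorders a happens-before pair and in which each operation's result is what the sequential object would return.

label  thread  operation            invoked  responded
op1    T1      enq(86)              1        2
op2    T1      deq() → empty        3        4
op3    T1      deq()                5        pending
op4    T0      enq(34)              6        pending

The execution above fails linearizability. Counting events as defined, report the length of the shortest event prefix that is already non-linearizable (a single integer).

events 1..3 are linearizable, e.g. via op1:
1. op1 enq(86), leaving queue <86>
once event 4 joins (op2's response, time 4), exhaustive search finds no witness
one such order, op1, op2, breaks at step 2 where op2 deq() → empty is illegal

4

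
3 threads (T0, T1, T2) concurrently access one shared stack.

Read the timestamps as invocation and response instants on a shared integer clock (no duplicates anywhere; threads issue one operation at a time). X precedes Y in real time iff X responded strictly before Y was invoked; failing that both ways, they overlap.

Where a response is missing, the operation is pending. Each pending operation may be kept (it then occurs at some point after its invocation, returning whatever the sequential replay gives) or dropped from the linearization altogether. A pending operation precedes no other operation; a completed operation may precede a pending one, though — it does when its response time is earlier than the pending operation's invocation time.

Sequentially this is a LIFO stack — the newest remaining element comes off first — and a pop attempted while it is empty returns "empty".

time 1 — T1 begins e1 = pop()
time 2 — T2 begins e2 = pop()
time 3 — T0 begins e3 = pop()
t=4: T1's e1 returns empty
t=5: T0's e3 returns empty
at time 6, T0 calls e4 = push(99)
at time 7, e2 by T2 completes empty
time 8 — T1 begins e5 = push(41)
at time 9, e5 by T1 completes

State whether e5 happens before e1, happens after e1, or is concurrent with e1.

after

e5 spans [8,9], e1 spans [1,4]
resp(e1)=4 < inv(e5)=8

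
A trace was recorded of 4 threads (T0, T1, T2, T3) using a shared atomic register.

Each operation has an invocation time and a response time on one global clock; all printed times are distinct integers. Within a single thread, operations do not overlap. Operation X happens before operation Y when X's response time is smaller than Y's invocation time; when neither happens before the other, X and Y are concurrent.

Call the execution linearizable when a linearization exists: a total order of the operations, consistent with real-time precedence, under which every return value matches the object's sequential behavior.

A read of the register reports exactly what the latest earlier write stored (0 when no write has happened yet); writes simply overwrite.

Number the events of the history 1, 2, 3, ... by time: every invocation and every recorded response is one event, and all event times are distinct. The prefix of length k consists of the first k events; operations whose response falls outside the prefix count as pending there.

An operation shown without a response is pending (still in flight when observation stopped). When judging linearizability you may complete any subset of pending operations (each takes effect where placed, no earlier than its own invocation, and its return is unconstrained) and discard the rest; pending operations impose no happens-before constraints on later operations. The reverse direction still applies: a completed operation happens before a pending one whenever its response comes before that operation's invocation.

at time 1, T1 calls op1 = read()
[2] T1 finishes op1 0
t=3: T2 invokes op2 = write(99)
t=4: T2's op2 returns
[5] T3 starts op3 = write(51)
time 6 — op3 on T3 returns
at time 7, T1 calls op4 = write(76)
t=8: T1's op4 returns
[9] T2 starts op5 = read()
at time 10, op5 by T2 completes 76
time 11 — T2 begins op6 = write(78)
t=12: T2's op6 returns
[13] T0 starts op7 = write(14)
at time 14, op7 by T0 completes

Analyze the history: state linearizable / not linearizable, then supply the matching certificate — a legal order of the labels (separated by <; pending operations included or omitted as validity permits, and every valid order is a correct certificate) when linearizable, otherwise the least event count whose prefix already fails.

linearizable — witness: op1 < op2 < op3 < op4 < op5 < op6 < op7

after step 1 (op1 read() → 0): value 0
after step 2 (op2 write(99)): value 99
after step 3 (op3 write(51)): value 51
after step 4 (op4 write(76)): value 76
after step 5 (op5 read() → 76): value 76
after step 6 (op6 write(78)): value 78
after step 7 (op7 write(14)): value 14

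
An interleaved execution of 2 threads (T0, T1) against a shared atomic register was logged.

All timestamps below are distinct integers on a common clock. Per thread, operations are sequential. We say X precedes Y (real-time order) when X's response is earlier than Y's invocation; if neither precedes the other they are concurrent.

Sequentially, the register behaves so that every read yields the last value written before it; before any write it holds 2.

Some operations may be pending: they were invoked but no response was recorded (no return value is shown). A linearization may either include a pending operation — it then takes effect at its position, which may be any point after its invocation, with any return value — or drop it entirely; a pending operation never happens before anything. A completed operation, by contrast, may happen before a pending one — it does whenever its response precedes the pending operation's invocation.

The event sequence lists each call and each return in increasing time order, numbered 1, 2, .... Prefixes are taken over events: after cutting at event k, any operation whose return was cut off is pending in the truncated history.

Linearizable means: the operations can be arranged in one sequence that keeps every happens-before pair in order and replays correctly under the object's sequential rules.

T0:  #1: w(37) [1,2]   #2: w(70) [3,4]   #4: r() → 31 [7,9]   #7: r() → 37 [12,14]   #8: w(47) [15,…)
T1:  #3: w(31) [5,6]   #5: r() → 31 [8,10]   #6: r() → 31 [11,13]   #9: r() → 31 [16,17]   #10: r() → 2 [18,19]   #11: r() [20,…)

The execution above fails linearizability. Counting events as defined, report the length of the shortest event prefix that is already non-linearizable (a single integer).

one valid order for events 1..13 is #1, #2, #3, #4, #5, #6:
step 1: #1 w(37) — value 37
step 2: #2 w(70) — value 70
step 3: #3 w(31) — value 31
step 4: #4 r() → 31 — value 31
step 5: #5 r() → 31 — value 31
step 6: #6 r() → 31 — value 31
with event 14 included (#7 responding at time 14), all real-time-consistent orders fail
e.g. #1, #2, #3, #4, #5, #6, #7: illegal at step 7, since #7 r() → 37 cannot apply there
e.g. #1, #2, #3, #4, #5, #7, #6: illegal at step 6, since #7 r() → 37 cannot apply there

14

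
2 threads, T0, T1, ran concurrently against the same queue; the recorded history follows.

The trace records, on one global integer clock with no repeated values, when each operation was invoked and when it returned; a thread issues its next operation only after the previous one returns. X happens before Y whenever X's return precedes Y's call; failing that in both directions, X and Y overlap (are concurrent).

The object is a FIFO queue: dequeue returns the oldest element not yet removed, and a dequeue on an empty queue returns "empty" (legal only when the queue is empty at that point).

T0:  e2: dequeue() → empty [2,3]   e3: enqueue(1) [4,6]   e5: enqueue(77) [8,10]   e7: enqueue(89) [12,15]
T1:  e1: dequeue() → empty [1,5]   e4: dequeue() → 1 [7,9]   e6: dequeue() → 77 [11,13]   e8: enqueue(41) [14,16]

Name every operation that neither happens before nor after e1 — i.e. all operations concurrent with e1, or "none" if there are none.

e2, e3

overlap test against e1 [1,5]: concurrent iff the interval meets 1..5
e2 [2,3]: concurrent
e3 [4,6]: concurrent
e4 [7,9]: after
e5 [8,10]: after
e6 [11,13]: after
e7 [12,15]: after
e8 [14,16]: after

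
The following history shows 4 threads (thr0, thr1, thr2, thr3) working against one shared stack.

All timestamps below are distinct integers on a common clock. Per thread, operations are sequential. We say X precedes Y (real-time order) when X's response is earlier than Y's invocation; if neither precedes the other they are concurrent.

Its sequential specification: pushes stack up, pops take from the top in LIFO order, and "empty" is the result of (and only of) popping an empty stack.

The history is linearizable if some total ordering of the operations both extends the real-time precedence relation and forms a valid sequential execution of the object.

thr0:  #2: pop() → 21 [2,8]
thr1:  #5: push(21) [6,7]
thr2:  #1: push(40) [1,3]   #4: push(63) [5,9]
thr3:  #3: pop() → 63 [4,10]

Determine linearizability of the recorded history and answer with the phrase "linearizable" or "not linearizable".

linearizable

one valid linearization: #1, #4, #3, #5, #2
after step 1 (#1 push(40)): stack <40>
after step 2 (#4 push(63)): stack <40,63>
after step 3 (#3 pop() → 63): stack <40>
after step 4 (#5 push(21)): stack <40,21>
after step 5 (#2 pop() → 21): stack <40>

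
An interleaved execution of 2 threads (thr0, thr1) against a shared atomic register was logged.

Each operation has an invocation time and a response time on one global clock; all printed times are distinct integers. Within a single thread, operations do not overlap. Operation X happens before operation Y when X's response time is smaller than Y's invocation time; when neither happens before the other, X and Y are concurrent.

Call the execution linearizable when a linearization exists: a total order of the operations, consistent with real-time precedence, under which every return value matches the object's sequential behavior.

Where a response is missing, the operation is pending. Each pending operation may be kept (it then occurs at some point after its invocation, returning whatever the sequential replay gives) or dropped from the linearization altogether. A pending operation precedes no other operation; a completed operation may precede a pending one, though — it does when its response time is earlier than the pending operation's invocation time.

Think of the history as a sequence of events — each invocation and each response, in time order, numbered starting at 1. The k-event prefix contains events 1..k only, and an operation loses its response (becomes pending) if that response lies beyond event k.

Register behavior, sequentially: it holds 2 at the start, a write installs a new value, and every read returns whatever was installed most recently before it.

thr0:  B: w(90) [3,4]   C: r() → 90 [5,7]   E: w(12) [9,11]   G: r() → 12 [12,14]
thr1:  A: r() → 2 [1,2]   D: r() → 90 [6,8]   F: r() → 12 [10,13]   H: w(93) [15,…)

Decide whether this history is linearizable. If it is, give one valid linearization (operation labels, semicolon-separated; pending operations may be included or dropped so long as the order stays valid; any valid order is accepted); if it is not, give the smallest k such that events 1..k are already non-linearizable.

linearizable — witness: A; B; C; D; E; F; G

step 1: A r() → 2 — value 2
step 2: B w(90) — value 90
step 3: C r() → 90 — value 90
step 4: D r() → 90 — value 90
step 5: E w(12) — value 12
step 6: F r() → 12 — value 12
step 7: G r() → 12 — value 12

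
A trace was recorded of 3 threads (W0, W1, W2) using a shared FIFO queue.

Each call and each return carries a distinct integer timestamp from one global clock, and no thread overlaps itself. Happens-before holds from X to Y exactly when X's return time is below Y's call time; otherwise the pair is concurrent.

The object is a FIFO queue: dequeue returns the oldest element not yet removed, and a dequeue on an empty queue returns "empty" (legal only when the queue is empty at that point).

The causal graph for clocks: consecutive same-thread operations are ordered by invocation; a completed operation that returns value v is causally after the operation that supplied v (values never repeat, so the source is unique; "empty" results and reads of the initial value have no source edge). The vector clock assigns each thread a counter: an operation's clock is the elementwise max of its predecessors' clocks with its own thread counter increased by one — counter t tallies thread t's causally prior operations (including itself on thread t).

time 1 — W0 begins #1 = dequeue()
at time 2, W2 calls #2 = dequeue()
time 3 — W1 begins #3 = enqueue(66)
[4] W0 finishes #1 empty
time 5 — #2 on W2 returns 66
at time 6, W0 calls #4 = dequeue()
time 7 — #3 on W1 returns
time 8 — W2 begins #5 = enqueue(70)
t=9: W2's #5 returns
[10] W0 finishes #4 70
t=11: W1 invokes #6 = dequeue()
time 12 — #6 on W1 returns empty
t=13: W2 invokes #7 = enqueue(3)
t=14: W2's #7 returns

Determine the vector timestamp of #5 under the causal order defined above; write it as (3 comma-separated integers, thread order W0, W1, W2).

root op #3, invoked 3: fresh clock plus W1's own tick → (0, 1, 0)
root op #1, invoked 1: fresh clock plus W0's own tick → (1, 0, 0)
merge at #2 (invoked 2): VC(#3)=(0, 1, 0), own-thread bump on W2 → (0, 1, 1)
merge at #6 (invoked 11): VC(#3)=(0, 1, 0), own-thread bump on W1 → (0, 2, 0)
merge at #5 (invoked 8): VC(#2)=(0, 1, 1), own-thread bump on W2 → (0, 1, 2)
merge at #7 (invoked 13): VC(#5)=(0, 1, 2), own-thread bump on W2 → (0, 1, 3)
merge at #4 (invoked 6): VC(#1)=(1, 0, 0), VC(#5)=(0, 1, 2), own-thread bump on W0 → (2, 1, 2)
target: VC(#5) = (0, 1, 2)

(0, 1, 2)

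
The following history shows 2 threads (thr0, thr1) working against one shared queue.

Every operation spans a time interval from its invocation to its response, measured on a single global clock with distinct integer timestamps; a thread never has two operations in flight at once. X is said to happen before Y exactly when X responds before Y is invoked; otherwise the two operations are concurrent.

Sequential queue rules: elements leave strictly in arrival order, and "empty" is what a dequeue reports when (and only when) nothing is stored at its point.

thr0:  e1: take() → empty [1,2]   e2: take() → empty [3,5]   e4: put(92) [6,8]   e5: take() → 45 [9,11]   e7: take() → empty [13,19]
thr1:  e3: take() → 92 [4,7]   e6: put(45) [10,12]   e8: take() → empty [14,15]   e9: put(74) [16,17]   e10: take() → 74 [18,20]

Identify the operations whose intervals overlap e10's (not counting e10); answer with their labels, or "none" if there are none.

e7

e10 spans [18,20]: anything still running between times 18 and 20 counts as concurrent
e1 [1,2]: before
e2 [3,5]: before
e3 [4,7]: before
e4 [6,8]: before
e5 [9,11]: before
e6 [10,12]: before
e7 [13,19]: concurrent
e8 [14,15]: before
e9 [16,17]: before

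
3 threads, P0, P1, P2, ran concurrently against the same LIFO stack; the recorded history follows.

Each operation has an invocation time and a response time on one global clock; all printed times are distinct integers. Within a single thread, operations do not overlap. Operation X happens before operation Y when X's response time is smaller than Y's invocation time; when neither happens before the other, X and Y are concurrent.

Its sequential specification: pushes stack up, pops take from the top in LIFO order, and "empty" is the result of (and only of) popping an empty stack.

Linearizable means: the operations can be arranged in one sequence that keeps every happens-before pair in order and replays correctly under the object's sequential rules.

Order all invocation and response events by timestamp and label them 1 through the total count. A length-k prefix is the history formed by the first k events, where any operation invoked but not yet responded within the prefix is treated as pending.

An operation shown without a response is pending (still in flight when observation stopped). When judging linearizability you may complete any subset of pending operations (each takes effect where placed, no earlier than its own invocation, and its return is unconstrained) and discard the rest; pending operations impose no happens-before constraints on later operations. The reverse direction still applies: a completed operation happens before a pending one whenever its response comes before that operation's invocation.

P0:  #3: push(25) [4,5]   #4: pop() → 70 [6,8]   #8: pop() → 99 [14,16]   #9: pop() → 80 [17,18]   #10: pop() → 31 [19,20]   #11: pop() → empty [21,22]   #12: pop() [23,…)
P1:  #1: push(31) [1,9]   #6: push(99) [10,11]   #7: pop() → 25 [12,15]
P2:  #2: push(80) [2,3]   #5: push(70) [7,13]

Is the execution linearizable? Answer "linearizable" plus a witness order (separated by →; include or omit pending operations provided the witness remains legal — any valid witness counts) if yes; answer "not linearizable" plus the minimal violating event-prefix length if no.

after step 1 (#1 push(31)): stack <31>
after step 2 (#2 push(80)): stack <31,80>
after step 3 (#3 push(25)): stack <31,80,25>
after step 4 (#5 push(70)): stack <31,80,25,70>
after step 5 (#4 pop() → 70): stack <31,80,25>
after step 6 (#6 push(99)): stack <31,80,25,99>
after step 7 (#8 pop() → 99): stack <31,80,25>
after step 8 (#7 pop() → 25): stack <31,80>
after step 9 (#9 pop() → 80): stack <31>
after step 10 (#10 pop() → 31): stack <>
after step 11 (#11 pop() → empty): stack <>

linearizable — witness: #1 → #2 → #3 → #5 → #4 → #6 → #8 → #7 → #9 → #10 → #11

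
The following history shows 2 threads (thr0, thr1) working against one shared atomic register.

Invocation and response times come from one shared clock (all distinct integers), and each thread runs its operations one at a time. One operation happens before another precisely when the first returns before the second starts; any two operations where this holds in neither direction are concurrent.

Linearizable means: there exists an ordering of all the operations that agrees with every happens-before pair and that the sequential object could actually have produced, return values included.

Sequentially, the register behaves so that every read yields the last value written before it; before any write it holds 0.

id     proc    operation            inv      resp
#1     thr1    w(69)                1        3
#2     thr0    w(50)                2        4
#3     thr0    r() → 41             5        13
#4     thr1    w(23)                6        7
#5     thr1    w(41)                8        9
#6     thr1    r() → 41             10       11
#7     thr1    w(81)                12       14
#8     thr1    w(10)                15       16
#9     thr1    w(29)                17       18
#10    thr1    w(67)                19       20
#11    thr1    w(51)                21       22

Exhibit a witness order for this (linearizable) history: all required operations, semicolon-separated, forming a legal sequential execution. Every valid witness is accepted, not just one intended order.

1. #1 w(69), leaving value 69
2. #2 w(50), leaving value 50
3. #4 w(23), leaving value 23
4. #5 w(41), leaving value 41
5. #3 r() → 41, leaving value 41
6. #6 r() → 41, leaving value 41
7. #7 w(81), leaving value 81
8. #8 w(10), leaving value 10
9. #9 w(29), leaving value 29
10. #10 w(67), leaving value 67
11. #11 w(51), leaving value 51

#1; #2; #4; #5; #3; #6; #7; #8; #9; #10; #11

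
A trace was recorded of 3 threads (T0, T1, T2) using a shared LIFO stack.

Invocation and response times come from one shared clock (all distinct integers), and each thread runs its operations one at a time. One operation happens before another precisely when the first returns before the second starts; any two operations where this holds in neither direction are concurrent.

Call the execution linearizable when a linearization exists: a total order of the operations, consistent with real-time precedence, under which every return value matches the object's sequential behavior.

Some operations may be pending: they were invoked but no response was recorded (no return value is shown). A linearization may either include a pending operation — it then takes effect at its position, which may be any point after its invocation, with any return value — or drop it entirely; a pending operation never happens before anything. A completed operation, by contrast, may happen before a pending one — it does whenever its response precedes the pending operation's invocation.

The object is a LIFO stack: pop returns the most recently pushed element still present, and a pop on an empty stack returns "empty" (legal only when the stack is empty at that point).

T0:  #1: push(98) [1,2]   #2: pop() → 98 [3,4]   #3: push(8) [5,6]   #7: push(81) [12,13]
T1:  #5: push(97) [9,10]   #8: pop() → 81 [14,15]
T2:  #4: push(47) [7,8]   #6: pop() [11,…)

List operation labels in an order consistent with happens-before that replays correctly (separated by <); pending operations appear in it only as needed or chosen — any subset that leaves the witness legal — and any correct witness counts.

#1 < #2 < #3 < #4 < #5 < #6 < #7 < #8

1. #1 push(98), leaving stack <98>
2. #2 pop() → 98, leaving stack <>
3. #3 push(8), leaving stack <8>
4. #4 push(47), leaving stack <8,47>
5. #5 push(97), leaving stack <8,47,97>
6. #6 pop() (pending, included), leaving stack <8,47>
7. #7 push(81), leaving stack <8,47,81>
8. #8 pop() → 81, leaving stack <8,47>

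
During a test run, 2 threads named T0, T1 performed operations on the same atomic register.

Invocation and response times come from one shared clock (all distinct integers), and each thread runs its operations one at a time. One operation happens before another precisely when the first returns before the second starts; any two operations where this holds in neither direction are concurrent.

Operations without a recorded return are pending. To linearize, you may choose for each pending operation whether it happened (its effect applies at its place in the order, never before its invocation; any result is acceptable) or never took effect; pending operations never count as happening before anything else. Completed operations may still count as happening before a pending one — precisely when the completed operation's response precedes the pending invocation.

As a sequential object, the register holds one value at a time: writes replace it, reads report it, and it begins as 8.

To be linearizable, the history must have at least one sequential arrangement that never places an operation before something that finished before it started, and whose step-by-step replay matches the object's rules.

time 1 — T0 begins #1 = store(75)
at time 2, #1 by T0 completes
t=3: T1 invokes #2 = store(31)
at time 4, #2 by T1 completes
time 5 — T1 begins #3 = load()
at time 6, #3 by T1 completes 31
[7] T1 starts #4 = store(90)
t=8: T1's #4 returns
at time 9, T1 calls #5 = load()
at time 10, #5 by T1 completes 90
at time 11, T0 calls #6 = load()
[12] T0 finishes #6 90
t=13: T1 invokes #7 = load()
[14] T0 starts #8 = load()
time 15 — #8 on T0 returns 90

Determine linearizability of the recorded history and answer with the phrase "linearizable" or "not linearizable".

witness order: #1, #2, #3, #4, #5, #6, #7, #8
1. #1 store(75), leaving value 75
2. #2 store(31), leaving value 31
3. #3 load() → 31, leaving value 31
4. #4 store(90), leaving value 90
5. #5 load() → 90, leaving value 90
6. #6 load() → 90, leaving value 90
7. #7 load() (pending, included), leaving value 90
8. #8 load() → 90, leaving value 90

linearizable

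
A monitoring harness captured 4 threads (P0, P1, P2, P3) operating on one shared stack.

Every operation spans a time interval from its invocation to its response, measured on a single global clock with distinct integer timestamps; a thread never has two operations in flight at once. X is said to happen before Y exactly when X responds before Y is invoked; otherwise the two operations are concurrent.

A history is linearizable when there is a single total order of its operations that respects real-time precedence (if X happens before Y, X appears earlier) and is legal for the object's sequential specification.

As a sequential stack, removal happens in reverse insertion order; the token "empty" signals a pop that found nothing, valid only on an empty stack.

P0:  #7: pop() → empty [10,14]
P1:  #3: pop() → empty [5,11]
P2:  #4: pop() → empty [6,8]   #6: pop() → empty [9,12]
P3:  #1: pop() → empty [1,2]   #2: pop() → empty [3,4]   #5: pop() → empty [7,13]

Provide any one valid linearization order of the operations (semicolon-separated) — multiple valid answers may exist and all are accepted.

#1; #2; #3; #4; #5; #6; #7

step 1: #1 pop() → empty — stack <>
step 2: #2 pop() → empty — stack <>
step 3: #3 pop() → empty — stack <>
step 4: #4 pop() → empty — stack <>
step 5: #5 pop() → empty — stack <>
step 6: #6 pop() → empty — stack <>
step 7: #7 pop() → empty — stack <>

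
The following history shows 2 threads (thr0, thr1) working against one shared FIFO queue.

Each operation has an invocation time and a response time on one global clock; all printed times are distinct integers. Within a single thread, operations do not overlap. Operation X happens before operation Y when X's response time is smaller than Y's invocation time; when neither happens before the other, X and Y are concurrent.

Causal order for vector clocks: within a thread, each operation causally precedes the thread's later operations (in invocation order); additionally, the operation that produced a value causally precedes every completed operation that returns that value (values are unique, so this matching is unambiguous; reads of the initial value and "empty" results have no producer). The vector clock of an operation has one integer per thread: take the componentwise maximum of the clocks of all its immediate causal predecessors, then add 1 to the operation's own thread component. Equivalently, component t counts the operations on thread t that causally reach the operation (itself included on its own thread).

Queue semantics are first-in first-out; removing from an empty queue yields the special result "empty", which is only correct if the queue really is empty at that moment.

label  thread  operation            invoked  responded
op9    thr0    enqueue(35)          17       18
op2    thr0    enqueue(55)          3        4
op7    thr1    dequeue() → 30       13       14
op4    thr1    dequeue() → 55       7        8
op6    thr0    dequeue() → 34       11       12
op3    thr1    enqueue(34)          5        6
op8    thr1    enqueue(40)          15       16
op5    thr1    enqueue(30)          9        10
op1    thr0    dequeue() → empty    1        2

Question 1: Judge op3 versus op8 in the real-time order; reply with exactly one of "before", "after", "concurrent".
op3 spans [5,6], op8 spans [15,16]
resp(op3)=6 < inv(op8)=15

before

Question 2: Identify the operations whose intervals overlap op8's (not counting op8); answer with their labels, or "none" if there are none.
overlap test against op8 [15,16]: concurrent iff the interval meets 15..16
op1 [1,2]: before
op2 [3,4]: before
op3 [5,6]: before
op4 [7,8]: before
op5 [9,10]: before
op6 [11,12]: before
op7 [13,14]: before
op9 [17,18]: after

none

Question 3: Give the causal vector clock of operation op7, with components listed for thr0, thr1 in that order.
no predecessors for op3 (invoked 5): thr1 increments from zero → (0, 1)
no predecessors for op1 (invoked 1): thr0 increments from zero → (1, 0)
op2 (invocation 3): componentwise max over VC(op1)=(1, 0), +1 at thr0, giving (2, 0)
op4 (invocation 7): componentwise max over VC(op2)=(2, 0), VC(op3)=(0, 1), +1 at thr1, giving (2, 2)
op6 (invocation 11): componentwise max over VC(op2)=(2, 0), VC(op3)=(0, 1), +1 at thr0, giving (3, 1)
op5 (invocation 9): componentwise max over VC(op4)=(2, 2), +1 at thr1, giving (2, 3)
op9 (invocation 17): componentwise max over VC(op6)=(3, 1), +1 at thr0, giving (4, 1)
op7 (invocation 13): componentwise max over VC(op5)=(2, 3), +1 at thr1, giving (2, 4)
op8 (invocation 15): componentwise max over VC(op7)=(2, 4), +1 at thr1, giving (2, 5)
target: VC(op7) = (2, 4)

(2, 4)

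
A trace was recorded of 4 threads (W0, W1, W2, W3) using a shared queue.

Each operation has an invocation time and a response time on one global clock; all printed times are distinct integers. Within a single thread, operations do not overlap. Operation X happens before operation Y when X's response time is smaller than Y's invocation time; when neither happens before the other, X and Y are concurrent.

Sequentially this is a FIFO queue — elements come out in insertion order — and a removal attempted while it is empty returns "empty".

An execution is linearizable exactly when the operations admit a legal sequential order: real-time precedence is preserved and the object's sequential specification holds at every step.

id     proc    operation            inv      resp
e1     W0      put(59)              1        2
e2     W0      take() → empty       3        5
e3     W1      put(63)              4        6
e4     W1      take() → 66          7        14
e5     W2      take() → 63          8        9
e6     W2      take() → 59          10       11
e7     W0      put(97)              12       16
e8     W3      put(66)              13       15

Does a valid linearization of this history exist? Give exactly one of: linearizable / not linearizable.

not linearizable

the violation lands at event 5, e2's response at time 5: events 1..4 linearize, events 1..5 do not
the completed operations (2 total) allow one real-time order; the queue replay rejects it
completion choices over the 1 pending operation (e3) were checked; none helps
for example e1, e2 (pending dropped) fails at step 2: e2 take() → empty is not legal there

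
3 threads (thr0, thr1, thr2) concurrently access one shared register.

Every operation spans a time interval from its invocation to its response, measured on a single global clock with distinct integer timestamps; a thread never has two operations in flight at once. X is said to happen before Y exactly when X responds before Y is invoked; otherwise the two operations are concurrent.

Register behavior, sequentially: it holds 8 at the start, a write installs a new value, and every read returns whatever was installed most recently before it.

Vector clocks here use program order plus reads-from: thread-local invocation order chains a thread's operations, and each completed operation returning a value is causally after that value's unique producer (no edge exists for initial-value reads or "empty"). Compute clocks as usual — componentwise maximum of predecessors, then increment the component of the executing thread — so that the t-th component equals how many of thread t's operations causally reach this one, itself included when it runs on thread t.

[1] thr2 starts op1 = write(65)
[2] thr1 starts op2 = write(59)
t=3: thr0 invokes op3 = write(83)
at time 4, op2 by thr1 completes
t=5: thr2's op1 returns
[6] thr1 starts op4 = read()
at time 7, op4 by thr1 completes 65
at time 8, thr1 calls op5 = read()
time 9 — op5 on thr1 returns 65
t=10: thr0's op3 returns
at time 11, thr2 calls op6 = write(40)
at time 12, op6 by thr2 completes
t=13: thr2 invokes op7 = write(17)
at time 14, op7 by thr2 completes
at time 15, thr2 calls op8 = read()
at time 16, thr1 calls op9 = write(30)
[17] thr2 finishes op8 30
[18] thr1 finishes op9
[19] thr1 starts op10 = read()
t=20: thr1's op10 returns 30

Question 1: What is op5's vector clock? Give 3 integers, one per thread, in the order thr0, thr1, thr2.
(0, 3, 1)

op1 (invocation 1): nothing precedes it; thr2's component alone gives (0, 0, 1)
op2 (invocation 2): nothing precedes it; thr1's component alone gives (0, 1, 0)
op3 (invocation 3): nothing precedes it; thr0's component alone gives (1, 0, 0)
op6, invoked 11, takes VC(op1)=(0, 0, 1) under max, adds 1 for thr2 → (0, 0, 2)
op7, invoked 13, takes VC(op6)=(0, 0, 2) under max, adds 1 for thr2 → (0, 0, 3)
op4, invoked 6, takes VC(op1)=(0, 0, 1), VC(op2)=(0, 1, 0) under max, adds 1 for thr1 → (0, 2, 1)
op5, invoked 8, takes VC(op1)=(0, 0, 1), VC(op4)=(0, 2, 1) under max, adds 1 for thr1 → (0, 3, 1)
op9, invoked 16, takes VC(op5)=(0, 3, 1) under max, adds 1 for thr1 → (0, 4, 1)
op10, invoked 19, takes VC(op9)=(0, 4, 1) under max, adds 1 for thr1 → (0, 5, 1)
op8, invoked 15, takes VC(op7)=(0, 0, 3), VC(op9)=(0, 4, 1) under max, adds 1 for thr2 → (0, 4, 4)
target: VC(op5) = (0, 3, 1)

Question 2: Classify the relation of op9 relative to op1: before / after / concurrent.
after

op9 spans [16,18], op1 spans [1,5]
resp(op1)=5 < inv(op9)=16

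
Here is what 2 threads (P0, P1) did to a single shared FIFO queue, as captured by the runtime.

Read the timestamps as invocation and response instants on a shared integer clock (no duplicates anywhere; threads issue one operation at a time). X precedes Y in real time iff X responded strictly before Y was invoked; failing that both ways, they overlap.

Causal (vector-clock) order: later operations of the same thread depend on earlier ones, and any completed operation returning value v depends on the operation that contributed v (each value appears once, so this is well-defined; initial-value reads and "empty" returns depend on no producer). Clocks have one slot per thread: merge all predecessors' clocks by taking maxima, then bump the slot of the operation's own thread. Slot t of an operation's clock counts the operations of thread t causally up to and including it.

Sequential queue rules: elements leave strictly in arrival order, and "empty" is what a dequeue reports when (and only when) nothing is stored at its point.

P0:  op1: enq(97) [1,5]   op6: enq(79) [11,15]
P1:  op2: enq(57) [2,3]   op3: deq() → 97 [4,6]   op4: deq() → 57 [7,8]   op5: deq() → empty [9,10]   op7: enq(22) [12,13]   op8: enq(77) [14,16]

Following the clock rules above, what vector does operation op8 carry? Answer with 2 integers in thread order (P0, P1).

(1, 6)

op2, invoked 2, has no incoming edges; only P1's bump applies → (0, 1)
op1, invoked 1, has no incoming edges; only P0's bump applies → (1, 0)
from VC(op1)=(1, 0), op6 (invoked 11) maxes components and bumps P0 → (2, 0)
from VC(op1)=(1, 0), VC(op2)=(0, 1), op3 (invoked 4) maxes components and bumps P1 → (1, 2)
from VC(op2)=(0, 1), VC(op3)=(1, 2), op4 (invoked 7) maxes components and bumps P1 → (1, 3)
from VC(op4)=(1, 3), op5 (invoked 9) maxes components and bumps P1 → (1, 4)
from VC(op5)=(1, 4), op7 (invoked 12) maxes components and bumps P1 → (1, 5)
from VC(op7)=(1, 5), op8 (invoked 14) maxes components and bumps P1 → (1, 6)
target: VC(op8) = (1, 6)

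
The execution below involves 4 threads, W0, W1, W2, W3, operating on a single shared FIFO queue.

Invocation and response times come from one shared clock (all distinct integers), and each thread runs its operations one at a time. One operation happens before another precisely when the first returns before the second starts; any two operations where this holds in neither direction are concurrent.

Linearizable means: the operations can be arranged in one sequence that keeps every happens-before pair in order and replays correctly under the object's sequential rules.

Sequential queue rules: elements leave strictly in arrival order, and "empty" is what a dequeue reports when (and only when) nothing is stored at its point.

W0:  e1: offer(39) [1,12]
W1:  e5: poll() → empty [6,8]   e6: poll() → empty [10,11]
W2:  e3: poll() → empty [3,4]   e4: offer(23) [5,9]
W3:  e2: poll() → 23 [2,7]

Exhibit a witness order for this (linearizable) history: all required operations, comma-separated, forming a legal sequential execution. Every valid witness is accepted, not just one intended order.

after step 1 (e3 poll() → empty): queue <>
after step 2 (e4 offer(23)): queue <23>
after step 3 (e2 poll() → 23): queue <>
after step 4 (e5 poll() → empty): queue <>
after step 5 (e6 poll() → empty): queue <>
after step 6 (e1 offer(39)): queue <39>

e3, e4, e2, e5, e6, e1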